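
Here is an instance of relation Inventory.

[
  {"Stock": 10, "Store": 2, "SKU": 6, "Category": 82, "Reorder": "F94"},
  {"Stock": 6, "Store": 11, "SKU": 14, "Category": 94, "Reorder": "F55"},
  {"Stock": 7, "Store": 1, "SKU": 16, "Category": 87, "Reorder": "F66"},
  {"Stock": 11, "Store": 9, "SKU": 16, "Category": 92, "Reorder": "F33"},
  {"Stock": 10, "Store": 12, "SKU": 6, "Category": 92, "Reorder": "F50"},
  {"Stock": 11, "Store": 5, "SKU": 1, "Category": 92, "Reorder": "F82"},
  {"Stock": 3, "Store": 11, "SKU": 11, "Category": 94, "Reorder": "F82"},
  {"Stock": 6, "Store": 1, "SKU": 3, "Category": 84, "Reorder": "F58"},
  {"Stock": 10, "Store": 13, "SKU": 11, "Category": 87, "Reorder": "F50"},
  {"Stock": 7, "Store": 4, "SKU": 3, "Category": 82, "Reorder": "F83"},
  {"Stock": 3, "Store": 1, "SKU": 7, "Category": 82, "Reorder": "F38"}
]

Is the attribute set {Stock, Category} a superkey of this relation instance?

No

Two distinct rows share (Stock=11, Category=92), so {Stock, Category} does not determine every attribute — not a superkey.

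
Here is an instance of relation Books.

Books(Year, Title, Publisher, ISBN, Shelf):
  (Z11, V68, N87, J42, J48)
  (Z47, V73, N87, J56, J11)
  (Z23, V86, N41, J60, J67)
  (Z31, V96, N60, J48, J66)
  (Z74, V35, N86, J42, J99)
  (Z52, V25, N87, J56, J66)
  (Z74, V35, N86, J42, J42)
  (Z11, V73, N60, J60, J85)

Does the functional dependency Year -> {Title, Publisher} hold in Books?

No

Year=Z11: 2 rows → {Title,Publisher} takes values {(V68, N87), (V73, N60)} — violation
Year=Z47: 1 row → {Title,Publisher} = (V73, N87) ✓
Year=Z23: 1 row → {Title,Publisher} = (V86, N41) ✓
Year=Z31: 1 row → {Title,Publisher} = (V96, N60) ✓
Year=Z74: 2 rows → {Title,Publisher} = (V35, N86), (V35, N86) ✓
Year=Z52: 1 row → {Title,Publisher} = (V25, N87) ✓
Two rows agree on Year but differ on {Title, Publisher}, so Year -> {Title, Publisher} does not hold.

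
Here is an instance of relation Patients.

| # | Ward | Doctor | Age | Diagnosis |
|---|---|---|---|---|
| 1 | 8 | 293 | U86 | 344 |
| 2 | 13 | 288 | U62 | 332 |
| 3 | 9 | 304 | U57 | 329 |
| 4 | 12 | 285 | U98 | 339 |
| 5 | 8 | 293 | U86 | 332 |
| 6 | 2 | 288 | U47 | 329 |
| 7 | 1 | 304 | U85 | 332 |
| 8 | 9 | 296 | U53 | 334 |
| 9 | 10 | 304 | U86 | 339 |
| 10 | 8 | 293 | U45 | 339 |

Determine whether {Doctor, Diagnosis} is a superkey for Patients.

All 10 rows have distinct {Doctor, Diagnosis} values, so {Doctor, Diagnosis} → (all attributes) holds and {Doctor, Diagnosis} is a superkey.

Yes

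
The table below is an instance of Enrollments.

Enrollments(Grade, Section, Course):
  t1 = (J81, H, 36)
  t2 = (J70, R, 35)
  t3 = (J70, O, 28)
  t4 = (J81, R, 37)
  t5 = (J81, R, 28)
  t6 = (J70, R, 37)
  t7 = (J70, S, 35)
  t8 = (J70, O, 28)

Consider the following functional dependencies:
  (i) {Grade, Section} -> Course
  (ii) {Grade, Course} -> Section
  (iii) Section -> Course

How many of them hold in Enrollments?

(i) {Grade, Section} -> Course: (Grade=J70, Section=R): rows 2, 6 → Course takes values {35, 37} — violation; (Grade=J81, Section=R): rows 4, 5 → Course takes values {37, 28} — violation — fails.
(ii) {Grade, Course} -> Section: (Grade=J70, Course=35): rows 2, 7 → Section takes values {R, S} — violation — fails.
(iii) Section -> Course: Section=R: rows 2, 4, 5, 6 → Course takes values {35, 37, 28} — violation — fails.
None of the 3 dependencies hold.

0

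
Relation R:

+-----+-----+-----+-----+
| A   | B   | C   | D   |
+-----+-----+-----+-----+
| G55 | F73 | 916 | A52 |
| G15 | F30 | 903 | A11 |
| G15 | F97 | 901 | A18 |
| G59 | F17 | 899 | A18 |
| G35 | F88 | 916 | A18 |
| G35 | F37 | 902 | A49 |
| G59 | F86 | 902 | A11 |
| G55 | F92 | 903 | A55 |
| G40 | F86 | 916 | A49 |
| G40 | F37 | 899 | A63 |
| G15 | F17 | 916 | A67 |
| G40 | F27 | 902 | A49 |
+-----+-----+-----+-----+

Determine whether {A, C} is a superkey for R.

All 12 rows have distinct {A, C} values, so {A, C} → (all attributes) holds and {A, C} is a superkey.

Yes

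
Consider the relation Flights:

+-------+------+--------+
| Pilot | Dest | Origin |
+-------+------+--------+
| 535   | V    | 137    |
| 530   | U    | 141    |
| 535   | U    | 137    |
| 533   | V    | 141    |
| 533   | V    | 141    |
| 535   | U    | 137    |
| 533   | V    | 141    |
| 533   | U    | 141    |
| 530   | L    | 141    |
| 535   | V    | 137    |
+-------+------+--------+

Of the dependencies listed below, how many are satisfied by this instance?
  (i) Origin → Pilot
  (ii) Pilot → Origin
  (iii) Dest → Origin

1

(i) Origin → Pilot: Origin=141: 6 rows → Pilot takes values {530, 533} — violation — fails.
(ii) Pilot → Origin: every LHS value maps to a single RHS value — holds.
(iii) Dest → Origin: Dest=V: 5 rows → Origin takes values {137, 141} — violation; Dest=U: 4 rows → Origin takes values {141, 137} — violation — fails.
1 of the 3 dependencies holds.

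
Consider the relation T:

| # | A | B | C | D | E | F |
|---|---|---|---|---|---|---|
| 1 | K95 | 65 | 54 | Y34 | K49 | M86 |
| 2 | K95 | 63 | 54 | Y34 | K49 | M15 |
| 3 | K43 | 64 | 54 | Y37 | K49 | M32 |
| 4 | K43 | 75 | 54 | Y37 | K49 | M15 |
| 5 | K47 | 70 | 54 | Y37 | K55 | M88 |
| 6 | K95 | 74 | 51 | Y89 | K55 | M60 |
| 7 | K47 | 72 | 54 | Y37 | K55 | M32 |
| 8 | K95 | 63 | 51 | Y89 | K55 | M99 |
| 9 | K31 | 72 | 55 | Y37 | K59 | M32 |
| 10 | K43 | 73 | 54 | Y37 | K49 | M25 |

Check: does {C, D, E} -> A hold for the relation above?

(C=54, D=Y34, E=K49): rows 1, 2 → A = K95, K95 ✓
(C=54, D=Y37, E=K49): rows 3, 4, 10 → A = K43, K43, K43 ✓
(C=54, D=Y37, E=K55): rows 5, 7 → A = K47, K47 ✓
(C=51, D=Y89, E=K55): rows 6, 8 → A = K95, K95 ✓
(C=55, D=Y37, E=K59): row 9 → A = K31 ✓
Every {C, D, E} value is associated with a single A value, so {C, D, E} -> A holds.

Yes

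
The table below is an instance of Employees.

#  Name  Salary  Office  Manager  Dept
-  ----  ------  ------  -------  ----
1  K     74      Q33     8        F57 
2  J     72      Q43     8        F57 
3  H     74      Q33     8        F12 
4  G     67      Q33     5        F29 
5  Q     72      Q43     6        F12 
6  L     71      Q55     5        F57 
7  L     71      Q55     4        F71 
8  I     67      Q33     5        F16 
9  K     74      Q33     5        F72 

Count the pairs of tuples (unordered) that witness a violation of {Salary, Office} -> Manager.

(Salary=74, Office=Q33): violating pairs (1,9), (3,9) — 2 pairs.
(Salary=72, Office=Q43): violating pairs (2,5) — 1 pair.
(Salary=67, Office=Q33): all 2 rows agree on Manager — 0 pairs.
(Salary=71, Office=Q55): violating pairs (6,7) — 1 pair.

4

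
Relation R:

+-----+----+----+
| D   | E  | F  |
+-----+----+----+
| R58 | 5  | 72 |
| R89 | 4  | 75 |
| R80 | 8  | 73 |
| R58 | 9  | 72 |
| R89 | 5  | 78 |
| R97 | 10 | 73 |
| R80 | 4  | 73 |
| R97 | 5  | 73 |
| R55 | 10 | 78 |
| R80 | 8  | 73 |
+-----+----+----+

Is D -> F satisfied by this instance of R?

No

D=R58: 2 rows → F = 72, 72 ✓
D=R89: 2 rows → F takes values {75, 78} — violation
D=R80: 3 rows → F = 73, 73, 73 ✓
D=R97: 2 rows → F = 73, 73 ✓
D=R55: 1 row → F = 78 ✓
Two rows agree on D but differ on F, so D -> F does not hold.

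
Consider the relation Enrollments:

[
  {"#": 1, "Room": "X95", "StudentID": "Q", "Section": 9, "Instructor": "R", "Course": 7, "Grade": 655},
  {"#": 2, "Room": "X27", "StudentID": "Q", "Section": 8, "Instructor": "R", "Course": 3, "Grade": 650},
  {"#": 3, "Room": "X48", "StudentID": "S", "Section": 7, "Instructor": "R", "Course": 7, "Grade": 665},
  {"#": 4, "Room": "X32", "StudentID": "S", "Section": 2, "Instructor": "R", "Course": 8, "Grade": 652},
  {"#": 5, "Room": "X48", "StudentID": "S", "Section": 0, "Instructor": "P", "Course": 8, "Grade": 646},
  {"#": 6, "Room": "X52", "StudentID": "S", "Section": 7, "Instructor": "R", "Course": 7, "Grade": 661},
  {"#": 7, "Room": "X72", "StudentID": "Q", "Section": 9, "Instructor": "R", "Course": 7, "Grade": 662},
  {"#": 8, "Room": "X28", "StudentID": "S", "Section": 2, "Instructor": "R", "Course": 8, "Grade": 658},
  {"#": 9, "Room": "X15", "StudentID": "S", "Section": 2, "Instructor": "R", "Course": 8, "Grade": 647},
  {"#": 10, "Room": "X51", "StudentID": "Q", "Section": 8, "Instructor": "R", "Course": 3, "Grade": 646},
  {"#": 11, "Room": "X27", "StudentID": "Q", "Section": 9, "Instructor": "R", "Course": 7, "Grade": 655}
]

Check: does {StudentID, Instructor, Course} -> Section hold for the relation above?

Yes

(StudentID=Q, Instructor=R, Course=7): rows 1, 7, 11 → Section = 9, 9, 9 ✓
(StudentID=Q, Instructor=R, Course=3): rows 2, 10 → Section = 8, 8 ✓
(StudentID=S, Instructor=R, Course=7): rows 3, 6 → Section = 7, 7 ✓
(StudentID=S, Instructor=R, Course=8): rows 4, 8, 9 → Section = 2, 2, 2 ✓
(StudentID=S, Instructor=P, Course=8): row 5 → Section = 0 ✓
Every {StudentID, Instructor, Course} value is associated with a single Section value, so {StudentID, Instructor, Course} -> Section holds.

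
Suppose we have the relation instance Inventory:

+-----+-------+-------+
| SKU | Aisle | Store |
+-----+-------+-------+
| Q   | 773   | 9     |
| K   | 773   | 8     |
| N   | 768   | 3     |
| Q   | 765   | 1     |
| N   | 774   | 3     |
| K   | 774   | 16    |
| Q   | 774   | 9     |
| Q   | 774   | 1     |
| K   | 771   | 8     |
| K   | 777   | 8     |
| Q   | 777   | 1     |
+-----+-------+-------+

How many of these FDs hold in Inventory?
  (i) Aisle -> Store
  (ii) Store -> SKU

(i) Aisle -> Store: Aisle=773: 2 rows → Store takes values {9, 8} — violation; Aisle=774: 4 rows → Store takes values {3, 16, 9, 1} — violation; Aisle=777: 2 rows → Store takes values {8, 1} — violation — fails.
(ii) Store -> SKU: every LHS value maps to a single RHS value — holds.
1 of the 2 dependencies holds.

1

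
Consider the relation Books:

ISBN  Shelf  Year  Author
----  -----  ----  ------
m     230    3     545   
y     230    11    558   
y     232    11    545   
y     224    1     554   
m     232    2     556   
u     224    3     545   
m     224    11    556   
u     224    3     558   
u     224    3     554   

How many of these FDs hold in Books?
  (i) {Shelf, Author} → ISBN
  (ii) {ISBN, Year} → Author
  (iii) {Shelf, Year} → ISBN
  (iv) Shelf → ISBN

1

(i) {Shelf, Author} → ISBN: (Shelf=224, Author=554): 2 rows → ISBN takes values {y, u} — violation — fails.
(ii) {ISBN, Year} → Author: (ISBN=y, Year=11): 2 rows → Author takes values {558, 545} — violation; (ISBN=u, Year=3): 3 rows → Author takes values {545, 558, 554} — violation — fails.
(iii) {Shelf, Year} → ISBN: every LHS value maps to a single RHS value — holds.
(iv) Shelf → ISBN: Shelf=230: 2 rows → ISBN takes values {m, y} — violation; Shelf=232: 2 rows → ISBN takes values {y, m} — violation; Shelf=224: 5 rows → ISBN takes values {y, u, m} — violation — fails.
1 of the 4 dependencies holds.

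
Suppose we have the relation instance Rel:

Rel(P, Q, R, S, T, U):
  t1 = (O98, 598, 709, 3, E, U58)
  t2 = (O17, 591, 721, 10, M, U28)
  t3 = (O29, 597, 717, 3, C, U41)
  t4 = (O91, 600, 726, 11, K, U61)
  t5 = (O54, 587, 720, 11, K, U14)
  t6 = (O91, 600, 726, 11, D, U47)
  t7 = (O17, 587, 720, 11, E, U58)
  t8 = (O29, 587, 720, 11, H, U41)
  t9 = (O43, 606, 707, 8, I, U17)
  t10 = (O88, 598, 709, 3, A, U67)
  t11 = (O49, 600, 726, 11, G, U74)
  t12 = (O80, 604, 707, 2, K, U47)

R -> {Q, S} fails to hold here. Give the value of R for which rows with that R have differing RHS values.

R=709: rows 1, 10 → {Q,S} = (598, 3), (598, 3) ✓
R=721: row 2 → {Q,S} = (591, 10) ✓
R=717: row 3 → {Q,S} = (597, 3) ✓
R=726: rows 4, 6, 11 → {Q,S} = (600, 11), (600, 11), (600, 11) ✓
R=720: rows 5, 7, 8 → {Q,S} = (587, 11), (587, 11), (587, 11) ✓
R=707: rows 9, 12 → {Q,S} takes values {(606, 8), (604, 2)} — violation
The only R value with inconsistent RHS is R=707.

707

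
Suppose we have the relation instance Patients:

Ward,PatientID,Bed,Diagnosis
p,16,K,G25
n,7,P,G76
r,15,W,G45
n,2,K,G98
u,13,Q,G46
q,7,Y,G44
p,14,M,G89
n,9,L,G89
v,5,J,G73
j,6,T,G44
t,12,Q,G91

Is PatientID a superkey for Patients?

No

Two distinct rows share PatientID=7, so PatientID does not determine every attribute — not a superkey.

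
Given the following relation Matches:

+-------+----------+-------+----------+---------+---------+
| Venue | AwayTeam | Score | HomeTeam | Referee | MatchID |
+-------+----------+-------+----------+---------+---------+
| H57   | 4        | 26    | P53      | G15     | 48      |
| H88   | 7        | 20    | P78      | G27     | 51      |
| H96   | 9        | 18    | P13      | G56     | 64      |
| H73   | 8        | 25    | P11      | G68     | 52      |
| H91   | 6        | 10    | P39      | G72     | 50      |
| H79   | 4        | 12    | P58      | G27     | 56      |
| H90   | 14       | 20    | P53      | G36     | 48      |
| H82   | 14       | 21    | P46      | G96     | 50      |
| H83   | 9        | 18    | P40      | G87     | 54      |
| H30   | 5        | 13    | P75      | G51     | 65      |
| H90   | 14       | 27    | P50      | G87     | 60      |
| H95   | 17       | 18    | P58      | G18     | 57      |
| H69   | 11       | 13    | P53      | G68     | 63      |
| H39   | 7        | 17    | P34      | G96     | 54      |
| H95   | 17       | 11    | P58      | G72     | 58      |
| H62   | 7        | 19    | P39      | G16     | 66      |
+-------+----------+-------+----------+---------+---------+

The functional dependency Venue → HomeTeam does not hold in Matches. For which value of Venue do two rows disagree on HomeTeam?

Venue=H57: 1 row → HomeTeam = P53 ✓
Venue=H88: 1 row → HomeTeam = P78 ✓
Venue=H96: 1 row → HomeTeam = P13 ✓
Venue=H73: 1 row → HomeTeam = P11 ✓
Venue=H91: 1 row → HomeTeam = P39 ✓
Venue=H79: 1 row → HomeTeam = P58 ✓
Venue=H90: 2 rows → HomeTeam takes values {P53, P50} — violation
Venue=H82: 1 row → HomeTeam = P46 ✓
Venue=H83: 1 row → HomeTeam = P40 ✓
Venue=H30: 1 row → HomeTeam = P75 ✓
Venue=H95: 2 rows → HomeTeam = P58, P58 ✓
Venue=H69: 1 row → HomeTeam = P53 ✓
Venue=H39: 1 row → HomeTeam = P34 ✓
Venue=H62: 1 row → HomeTeam = P39 ✓
The only Venue value with inconsistent HomeTeam is Venue=H90.

H90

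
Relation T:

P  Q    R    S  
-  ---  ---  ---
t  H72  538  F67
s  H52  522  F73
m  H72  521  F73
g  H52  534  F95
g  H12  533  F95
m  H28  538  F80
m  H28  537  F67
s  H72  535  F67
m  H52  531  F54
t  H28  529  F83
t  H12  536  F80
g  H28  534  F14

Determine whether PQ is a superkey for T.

No

Two distinct rows share (P=m, Q=H28), so PQ does not determine every attribute — not a superkey.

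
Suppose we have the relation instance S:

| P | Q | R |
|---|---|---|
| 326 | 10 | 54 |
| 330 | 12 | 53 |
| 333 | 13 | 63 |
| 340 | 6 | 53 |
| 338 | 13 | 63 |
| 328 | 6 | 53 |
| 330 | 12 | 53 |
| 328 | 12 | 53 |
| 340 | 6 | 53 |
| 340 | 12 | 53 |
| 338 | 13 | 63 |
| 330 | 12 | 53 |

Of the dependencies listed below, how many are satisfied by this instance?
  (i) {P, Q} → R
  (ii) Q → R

2

(i) {P, Q} → R: every LHS value maps to a single RHS value — holds.
(ii) Q → R: every LHS value maps to a single RHS value — holds.
2 of the 2 dependencies hold.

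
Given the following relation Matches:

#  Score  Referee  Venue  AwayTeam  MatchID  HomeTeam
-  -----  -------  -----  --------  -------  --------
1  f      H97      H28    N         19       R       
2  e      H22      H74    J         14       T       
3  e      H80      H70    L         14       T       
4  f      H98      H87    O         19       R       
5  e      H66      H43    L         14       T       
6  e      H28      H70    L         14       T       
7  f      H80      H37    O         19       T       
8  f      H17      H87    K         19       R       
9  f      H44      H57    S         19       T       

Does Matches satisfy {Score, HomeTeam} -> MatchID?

Yes

(Score=f, HomeTeam=R): rows 1, 4, 8 → MatchID = 19, 19, 19 ✓
(Score=e, HomeTeam=T): rows 2, 3, 5, 6 → MatchID = 14, 14, 14, 14 ✓
(Score=f, HomeTeam=T): rows 7, 9 → MatchID = 19, 19 ✓
Every {Score, HomeTeam} value is associated with a single MatchID value, so {Score, HomeTeam} -> MatchID holds.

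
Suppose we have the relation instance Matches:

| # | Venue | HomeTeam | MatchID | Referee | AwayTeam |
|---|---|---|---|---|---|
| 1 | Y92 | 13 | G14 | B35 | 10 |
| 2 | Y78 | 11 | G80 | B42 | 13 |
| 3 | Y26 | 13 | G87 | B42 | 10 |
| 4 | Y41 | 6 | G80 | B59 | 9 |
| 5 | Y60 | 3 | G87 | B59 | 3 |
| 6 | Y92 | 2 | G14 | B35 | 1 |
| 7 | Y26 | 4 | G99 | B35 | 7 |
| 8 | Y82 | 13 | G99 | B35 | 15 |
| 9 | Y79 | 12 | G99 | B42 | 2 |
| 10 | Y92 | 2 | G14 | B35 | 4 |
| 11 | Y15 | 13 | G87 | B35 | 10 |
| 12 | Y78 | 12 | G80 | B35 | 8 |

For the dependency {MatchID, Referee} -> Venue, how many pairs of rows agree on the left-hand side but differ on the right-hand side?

(MatchID=G14, Referee=B35): all 3 rows agree on Venue — 0 pairs.
(MatchID=G99, Referee=B35): violating pairs (7,8) — 1 pair.

1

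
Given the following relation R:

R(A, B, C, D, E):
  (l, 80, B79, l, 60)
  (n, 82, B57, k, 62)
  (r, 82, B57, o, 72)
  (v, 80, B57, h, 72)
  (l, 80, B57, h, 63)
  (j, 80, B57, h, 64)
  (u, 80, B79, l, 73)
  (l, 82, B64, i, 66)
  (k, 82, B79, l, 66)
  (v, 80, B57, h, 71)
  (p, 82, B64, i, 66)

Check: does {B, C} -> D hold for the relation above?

No

(B=80, C=B79): 2 rows → D = l, l ✓
(B=82, C=B57): 2 rows → D takes values {k, o} — violation
(B=80, C=B57): 4 rows → D = h, h, h, h ✓
(B=82, C=B64): 2 rows → D = i, i ✓
(B=82, C=B79): 1 row → D = l ✓
Two rows agree on {B, C} but differ on D, so {B, C} -> D does not hold.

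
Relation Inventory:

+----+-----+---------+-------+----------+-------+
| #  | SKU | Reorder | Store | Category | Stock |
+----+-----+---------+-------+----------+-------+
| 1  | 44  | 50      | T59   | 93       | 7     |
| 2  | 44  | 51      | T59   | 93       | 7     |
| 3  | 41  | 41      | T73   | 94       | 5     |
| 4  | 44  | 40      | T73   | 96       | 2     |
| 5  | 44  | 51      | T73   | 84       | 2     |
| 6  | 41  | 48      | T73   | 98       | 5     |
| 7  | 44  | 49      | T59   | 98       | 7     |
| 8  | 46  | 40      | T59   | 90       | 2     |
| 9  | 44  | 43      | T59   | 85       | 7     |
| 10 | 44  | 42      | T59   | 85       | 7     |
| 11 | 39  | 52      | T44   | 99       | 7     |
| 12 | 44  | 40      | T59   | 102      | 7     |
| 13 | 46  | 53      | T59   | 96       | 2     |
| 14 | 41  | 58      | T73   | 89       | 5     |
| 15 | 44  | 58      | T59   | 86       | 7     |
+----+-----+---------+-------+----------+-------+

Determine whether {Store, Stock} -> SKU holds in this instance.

Yes

(Store=T59, Stock=7): rows 1, 2, 7, 9, 10, 12, 15 → SKU = 44, 44, 44, 44, 44, 44, 44 ✓
(Store=T73, Stock=5): rows 3, 6, 14 → SKU = 41, 41, 41 ✓
(Store=T73, Stock=2): rows 4, 5 → SKU = 44, 44 ✓
(Store=T59, Stock=2): rows 8, 13 → SKU = 46, 46 ✓
(Store=T44, Stock=7): row 11 → SKU = 39 ✓
Every {Store, Stock} value is associated with a single SKU value, so {Store, Stock} -> SKU holds.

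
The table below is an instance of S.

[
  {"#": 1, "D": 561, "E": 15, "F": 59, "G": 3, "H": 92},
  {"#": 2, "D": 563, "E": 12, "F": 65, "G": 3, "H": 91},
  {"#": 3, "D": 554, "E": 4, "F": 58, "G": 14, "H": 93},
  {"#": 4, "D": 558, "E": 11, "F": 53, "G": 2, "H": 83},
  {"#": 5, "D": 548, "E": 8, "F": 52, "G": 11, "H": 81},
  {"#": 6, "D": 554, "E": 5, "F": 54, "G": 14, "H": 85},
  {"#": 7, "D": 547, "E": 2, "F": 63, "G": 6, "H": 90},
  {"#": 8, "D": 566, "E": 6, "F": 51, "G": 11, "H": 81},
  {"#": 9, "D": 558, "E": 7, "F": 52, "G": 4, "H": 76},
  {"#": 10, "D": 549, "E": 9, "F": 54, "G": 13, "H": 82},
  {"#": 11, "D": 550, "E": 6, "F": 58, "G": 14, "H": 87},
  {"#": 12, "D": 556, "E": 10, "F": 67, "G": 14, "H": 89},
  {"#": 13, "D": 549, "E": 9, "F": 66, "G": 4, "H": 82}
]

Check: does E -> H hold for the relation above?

No

E=15: row 1 → H = 92 ✓
E=12: row 2 → H = 91 ✓
E=4: row 3 → H = 93 ✓
E=11: row 4 → H = 83 ✓
E=8: row 5 → H = 81 ✓
E=5: row 6 → H = 85 ✓
E=2: row 7 → H = 90 ✓
E=6: rows 8, 11 → H takes values {81, 87} — violation
E=7: row 9 → H = 76 ✓
E=9: rows 10, 13 → H = 82, 82 ✓
E=10: row 12 → H = 89 ✓
Two rows agree on E but differ on H, so E -> H does not hold.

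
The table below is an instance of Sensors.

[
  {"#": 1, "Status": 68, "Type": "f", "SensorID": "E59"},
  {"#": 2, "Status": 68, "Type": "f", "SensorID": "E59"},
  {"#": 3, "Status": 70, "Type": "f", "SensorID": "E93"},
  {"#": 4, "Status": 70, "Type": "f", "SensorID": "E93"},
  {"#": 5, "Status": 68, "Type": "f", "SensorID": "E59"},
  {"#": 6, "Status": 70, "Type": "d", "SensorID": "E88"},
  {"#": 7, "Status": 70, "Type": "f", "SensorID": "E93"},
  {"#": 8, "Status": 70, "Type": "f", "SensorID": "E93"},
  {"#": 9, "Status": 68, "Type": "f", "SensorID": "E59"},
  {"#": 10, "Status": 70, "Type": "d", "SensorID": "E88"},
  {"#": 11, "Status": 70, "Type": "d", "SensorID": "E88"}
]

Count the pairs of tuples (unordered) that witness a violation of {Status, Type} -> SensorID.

0

(Status=68, Type=f): all 4 rows agree on SensorID — 0 pairs.
(Status=70, Type=f): all 4 rows agree on SensorID — 0 pairs.
(Status=70, Type=d): all 3 rows agree on SensorID — 0 pairs.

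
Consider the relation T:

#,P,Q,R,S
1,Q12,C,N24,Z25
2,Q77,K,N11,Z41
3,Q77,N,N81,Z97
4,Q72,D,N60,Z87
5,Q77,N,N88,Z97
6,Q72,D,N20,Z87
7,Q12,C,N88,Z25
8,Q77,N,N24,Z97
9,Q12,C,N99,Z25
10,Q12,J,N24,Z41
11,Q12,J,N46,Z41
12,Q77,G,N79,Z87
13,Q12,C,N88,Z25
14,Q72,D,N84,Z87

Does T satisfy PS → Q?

(P=Q12, S=Z25): rows 1, 7, 9, 13 → Q = C, C, C, C ✓
(P=Q77, S=Z41): row 2 → Q = K ✓
(P=Q77, S=Z97): rows 3, 5, 8 → Q = N, N, N ✓
(P=Q72, S=Z87): rows 4, 6, 14 → Q = D, D, D ✓
(P=Q12, S=Z41): rows 10, 11 → Q = J, J ✓
(P=Q77, S=Z87): row 12 → Q = G ✓
Every PS value is associated with a single Q value, so PS → Q holds.

Yes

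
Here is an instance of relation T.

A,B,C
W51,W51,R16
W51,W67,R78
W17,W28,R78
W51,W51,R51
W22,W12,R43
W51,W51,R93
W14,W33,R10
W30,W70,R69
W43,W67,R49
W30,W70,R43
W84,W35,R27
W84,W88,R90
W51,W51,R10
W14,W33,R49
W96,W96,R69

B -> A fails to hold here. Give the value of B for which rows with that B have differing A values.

B=W51: 4 rows → A = W51, W51, W51, W51 ✓
B=W67: 2 rows → A takes values {W51, W43} — violation
B=W28: 1 row → A = W17 ✓
B=W12: 1 row → A = W22 ✓
B=W33: 2 rows → A = W14, W14 ✓
B=W70: 2 rows → A = W30, W30 ✓
B=W35: 1 row → A = W84 ✓
B=W88: 1 row → A = W84 ✓
B=W96: 1 row → A = W96 ✓
The only B value with inconsistent A is B=W67.

W67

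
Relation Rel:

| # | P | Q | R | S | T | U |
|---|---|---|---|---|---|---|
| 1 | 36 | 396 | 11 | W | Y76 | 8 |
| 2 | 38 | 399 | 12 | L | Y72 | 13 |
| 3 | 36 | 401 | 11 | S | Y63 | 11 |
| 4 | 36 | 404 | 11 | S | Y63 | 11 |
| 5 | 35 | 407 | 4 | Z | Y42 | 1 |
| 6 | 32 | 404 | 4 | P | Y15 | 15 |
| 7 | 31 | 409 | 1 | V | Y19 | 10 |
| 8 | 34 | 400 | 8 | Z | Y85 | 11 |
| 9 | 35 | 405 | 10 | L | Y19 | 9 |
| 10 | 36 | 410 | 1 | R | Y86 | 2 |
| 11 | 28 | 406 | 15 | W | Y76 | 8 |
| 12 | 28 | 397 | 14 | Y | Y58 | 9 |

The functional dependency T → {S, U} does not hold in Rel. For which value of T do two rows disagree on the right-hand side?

T=Y76: rows 1, 11 → {S,U} = (W, 8), (W, 8) ✓
T=Y72: row 2 → {S,U} = (L, 13) ✓
T=Y63: rows 3, 4 → {S,U} = (S, 11), (S, 11) ✓
T=Y42: row 5 → {S,U} = (Z, 1) ✓
T=Y15: row 6 → {S,U} = (P, 15) ✓
T=Y19: rows 7, 9 → {S,U} takes values {(V, 10), (L, 9)} — violation
T=Y85: row 8 → {S,U} = (Z, 11) ✓
T=Y86: row 10 → {S,U} = (R, 2) ✓
T=Y58: row 12 → {S,U} = (Y, 9) ✓
The only T value with inconsistent RHS is T=Y19.

Y19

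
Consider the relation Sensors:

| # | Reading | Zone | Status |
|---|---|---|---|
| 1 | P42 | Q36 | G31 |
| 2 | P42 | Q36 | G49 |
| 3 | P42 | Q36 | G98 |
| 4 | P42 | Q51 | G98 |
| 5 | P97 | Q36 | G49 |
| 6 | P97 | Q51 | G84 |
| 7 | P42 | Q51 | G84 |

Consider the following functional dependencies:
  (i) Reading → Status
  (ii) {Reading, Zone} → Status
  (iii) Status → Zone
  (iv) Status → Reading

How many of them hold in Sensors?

(i) Reading → Status: Reading=P42: rows 1, 2, 3, 4, 7 → Status takes values {G31, G49, G98, G84} — violation; Reading=P97: rows 5, 6 → Status takes values {G49, G84} — violation — fails.
(ii) {Reading, Zone} → Status: (Reading=P42, Zone=Q36): rows 1, 2, 3 → Status takes values {G31, G49, G98} — violation; (Reading=P42, Zone=Q51): rows 4, 7 → Status takes values {G98, G84} — violation — fails.
(iii) Status → Zone: Status=G98: rows 3, 4 → Zone takes values {Q36, Q51} — violation — fails.
(iv) Status → Reading: Status=G49: rows 2, 5 → Reading takes values {P42, P97} — violation; Status=G84: rows 6, 7 → Reading takes values {P97, P42} — violation — fails.
None of the 4 dependencies hold.

0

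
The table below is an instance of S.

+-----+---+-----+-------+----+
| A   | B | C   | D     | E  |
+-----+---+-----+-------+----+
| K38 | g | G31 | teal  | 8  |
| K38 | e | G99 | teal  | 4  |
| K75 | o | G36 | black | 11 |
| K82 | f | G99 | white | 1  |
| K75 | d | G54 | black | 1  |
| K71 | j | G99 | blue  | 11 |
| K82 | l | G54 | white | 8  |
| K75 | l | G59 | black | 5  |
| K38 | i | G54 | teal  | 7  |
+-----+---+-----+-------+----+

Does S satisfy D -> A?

Yes

D=teal: 3 rows → A = K38, K38, K38 ✓
D=black: 3 rows → A = K75, K75, K75 ✓
D=white: 2 rows → A = K82, K82 ✓
D=blue: 1 row → A = K71 ✓
Every D value is associated with a single A value, so D -> A holds.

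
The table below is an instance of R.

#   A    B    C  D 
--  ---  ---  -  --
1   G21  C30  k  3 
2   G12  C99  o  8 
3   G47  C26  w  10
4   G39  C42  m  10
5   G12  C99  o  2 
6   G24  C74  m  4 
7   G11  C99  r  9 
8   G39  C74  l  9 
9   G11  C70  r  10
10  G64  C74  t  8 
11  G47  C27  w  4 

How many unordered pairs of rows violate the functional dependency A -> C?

A=G12: all 2 rows agree on C — 0 pairs.
A=G47: all 2 rows agree on C — 0 pairs.
A=G39: violating pairs (4,8) — 1 pair.
A=G11: all 2 rows agree on C — 0 pairs.

1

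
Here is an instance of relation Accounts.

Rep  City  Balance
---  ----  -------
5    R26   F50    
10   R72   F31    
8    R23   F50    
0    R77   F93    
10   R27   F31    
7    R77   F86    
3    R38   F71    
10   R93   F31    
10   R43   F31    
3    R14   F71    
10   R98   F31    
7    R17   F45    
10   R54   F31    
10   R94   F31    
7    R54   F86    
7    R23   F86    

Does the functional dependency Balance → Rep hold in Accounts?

No

Balance=F50: 2 rows → Rep takes values {5, 8} — violation
Balance=F31: 7 rows → Rep = 10, 10, 10, 10, 10, 10, 10 ✓
Balance=F93: 1 row → Rep = 0 ✓
Balance=F86: 3 rows → Rep = 7, 7, 7 ✓
Balance=F71: 2 rows → Rep = 3, 3 ✓
Balance=F45: 1 row → Rep = 7 ✓
Two rows agree on Balance but differ on Rep, so Balance → Rep does not hold.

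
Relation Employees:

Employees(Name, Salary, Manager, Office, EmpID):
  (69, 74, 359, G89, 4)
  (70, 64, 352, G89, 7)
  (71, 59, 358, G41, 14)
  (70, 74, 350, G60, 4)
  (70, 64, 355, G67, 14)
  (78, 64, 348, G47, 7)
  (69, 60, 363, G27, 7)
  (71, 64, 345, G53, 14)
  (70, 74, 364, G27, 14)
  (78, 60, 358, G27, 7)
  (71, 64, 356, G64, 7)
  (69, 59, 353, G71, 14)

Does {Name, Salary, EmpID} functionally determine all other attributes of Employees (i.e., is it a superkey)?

All 12 rows have distinct {Name, Salary, EmpID} values, so {Name, Salary, EmpID} → (all attributes) holds and {Name, Salary, EmpID} is a superkey.

Yes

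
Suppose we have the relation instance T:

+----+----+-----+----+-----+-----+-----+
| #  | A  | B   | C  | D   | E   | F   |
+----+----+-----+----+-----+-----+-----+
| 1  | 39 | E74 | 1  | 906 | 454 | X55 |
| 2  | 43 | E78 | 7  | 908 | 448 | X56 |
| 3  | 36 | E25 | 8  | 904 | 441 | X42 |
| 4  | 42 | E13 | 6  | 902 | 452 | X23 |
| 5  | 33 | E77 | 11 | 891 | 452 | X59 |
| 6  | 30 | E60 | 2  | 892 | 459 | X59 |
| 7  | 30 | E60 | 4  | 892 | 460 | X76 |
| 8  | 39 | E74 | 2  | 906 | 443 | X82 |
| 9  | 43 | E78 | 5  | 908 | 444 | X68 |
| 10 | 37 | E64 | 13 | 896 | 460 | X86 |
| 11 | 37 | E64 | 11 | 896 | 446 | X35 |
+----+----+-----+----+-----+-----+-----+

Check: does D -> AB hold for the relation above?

Yes

D=906: rows 1, 8 → {A,B} = (39, E74), (39, E74) ✓
D=908: rows 2, 9 → {A,B} = (43, E78), (43, E78) ✓
D=904: row 3 → {A,B} = (36, E25) ✓
D=902: row 4 → {A,B} = (42, E13) ✓
D=891: row 5 → {A,B} = (33, E77) ✓
D=892: rows 6, 7 → {A,B} = (30, E60), (30, E60) ✓
D=896: rows 10, 11 → {A,B} = (37, E64), (37, E64) ✓
Every D value is associated with a single AB value, so D -> AB holds.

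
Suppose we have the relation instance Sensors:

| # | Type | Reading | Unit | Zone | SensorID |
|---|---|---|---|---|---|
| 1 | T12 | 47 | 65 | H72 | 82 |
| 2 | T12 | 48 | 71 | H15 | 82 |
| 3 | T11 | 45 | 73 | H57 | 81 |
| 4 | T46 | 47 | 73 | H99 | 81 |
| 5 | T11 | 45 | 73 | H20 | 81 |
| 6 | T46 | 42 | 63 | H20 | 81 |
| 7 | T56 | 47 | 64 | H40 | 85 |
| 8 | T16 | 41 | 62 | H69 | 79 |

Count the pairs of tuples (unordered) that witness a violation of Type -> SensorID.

0

Type=T12: all 2 rows agree on SensorID — 0 pairs.
Type=T11: all 2 rows agree on SensorID — 0 pairs.
Type=T46: all 2 rows agree on SensorID — 0 pairs.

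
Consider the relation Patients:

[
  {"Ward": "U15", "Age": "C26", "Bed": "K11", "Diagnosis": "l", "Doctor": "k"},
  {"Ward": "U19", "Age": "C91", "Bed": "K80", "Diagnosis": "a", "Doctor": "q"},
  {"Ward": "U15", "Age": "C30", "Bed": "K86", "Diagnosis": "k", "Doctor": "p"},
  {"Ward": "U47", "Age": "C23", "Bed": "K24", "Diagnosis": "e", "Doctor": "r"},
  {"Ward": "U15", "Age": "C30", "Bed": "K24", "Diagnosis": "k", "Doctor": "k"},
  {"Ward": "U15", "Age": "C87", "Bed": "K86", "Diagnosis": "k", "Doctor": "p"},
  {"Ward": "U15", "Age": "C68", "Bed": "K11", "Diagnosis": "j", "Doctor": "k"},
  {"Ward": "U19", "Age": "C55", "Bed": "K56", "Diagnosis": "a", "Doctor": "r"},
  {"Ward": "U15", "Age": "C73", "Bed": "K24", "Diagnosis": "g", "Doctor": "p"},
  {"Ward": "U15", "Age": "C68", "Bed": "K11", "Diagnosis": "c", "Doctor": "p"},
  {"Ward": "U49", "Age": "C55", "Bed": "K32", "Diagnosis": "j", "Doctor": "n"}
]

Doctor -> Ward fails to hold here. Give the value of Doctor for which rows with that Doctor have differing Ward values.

Doctor=k: 3 rows → Ward = U15, U15, U15 ✓
Doctor=q: 1 row → Ward = U19 ✓
Doctor=p: 4 rows → Ward = U15, U15, U15, U15 ✓
Doctor=r: 2 rows → Ward takes values {U47, U19} — violation
Doctor=n: 1 row → Ward = U49 ✓
The only Doctor value with inconsistent Ward is Doctor=r.

r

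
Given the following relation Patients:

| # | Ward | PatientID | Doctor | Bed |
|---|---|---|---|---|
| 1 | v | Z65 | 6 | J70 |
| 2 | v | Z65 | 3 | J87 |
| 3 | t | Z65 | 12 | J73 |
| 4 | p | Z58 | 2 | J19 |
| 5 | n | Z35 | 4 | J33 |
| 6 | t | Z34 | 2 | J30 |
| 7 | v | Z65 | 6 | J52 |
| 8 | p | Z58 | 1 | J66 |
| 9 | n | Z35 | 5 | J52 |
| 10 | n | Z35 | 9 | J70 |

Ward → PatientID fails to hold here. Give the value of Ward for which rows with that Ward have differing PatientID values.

Ward=v: rows 1, 2, 7 → PatientID = Z65, Z65, Z65 ✓
Ward=t: rows 3, 6 → PatientID takes values {Z65, Z34} — violation
Ward=p: rows 4, 8 → PatientID = Z58, Z58 ✓
Ward=n: rows 5, 9, 10 → PatientID = Z35, Z35, Z35 ✓
The only Ward value with inconsistent PatientID is Ward=t.

t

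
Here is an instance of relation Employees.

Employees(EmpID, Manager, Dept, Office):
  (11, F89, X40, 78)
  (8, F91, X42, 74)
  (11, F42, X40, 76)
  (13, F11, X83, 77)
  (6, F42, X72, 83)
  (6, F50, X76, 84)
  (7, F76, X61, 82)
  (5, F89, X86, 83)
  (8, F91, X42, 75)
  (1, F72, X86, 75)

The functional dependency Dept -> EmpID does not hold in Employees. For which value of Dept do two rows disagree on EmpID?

Dept=X40: 2 rows → EmpID = 11, 11 ✓
Dept=X42: 2 rows → EmpID = 8, 8 ✓
Dept=X83: 1 row → EmpID = 13 ✓
Dept=X72: 1 row → EmpID = 6 ✓
Dept=X76: 1 row → EmpID = 6 ✓
Dept=X61: 1 row → EmpID = 7 ✓
Dept=X86: 2 rows → EmpID takes values {5, 1} — violation
The only Dept value with inconsistent EmpID is Dept=X86.

X86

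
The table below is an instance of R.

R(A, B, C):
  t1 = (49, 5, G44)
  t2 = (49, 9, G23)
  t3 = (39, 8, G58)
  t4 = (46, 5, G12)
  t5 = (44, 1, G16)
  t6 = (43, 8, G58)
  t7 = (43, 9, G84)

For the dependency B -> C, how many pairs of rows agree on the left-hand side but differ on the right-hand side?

B=5: violating pairs (1,4) — 1 pair.
B=9: violating pairs (2,7) — 1 pair.
B=8: all 2 rows agree on C — 0 pairs.

2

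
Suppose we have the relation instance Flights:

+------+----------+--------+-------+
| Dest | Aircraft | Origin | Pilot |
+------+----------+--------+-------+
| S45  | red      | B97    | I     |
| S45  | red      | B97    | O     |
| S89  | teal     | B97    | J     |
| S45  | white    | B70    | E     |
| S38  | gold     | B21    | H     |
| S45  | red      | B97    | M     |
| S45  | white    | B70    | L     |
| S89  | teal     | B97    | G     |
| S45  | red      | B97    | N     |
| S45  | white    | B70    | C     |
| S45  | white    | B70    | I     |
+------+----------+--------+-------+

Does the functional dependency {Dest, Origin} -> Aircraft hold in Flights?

Yes

(Dest=S45, Origin=B97): 4 rows → Aircraft = red, red, red, red ✓
(Dest=S89, Origin=B97): 2 rows → Aircraft = teal, teal ✓
(Dest=S45, Origin=B70): 4 rows → Aircraft = white, white, white, white ✓
(Dest=S38, Origin=B21): 1 row → Aircraft = gold ✓
Every {Dest, Origin} value is associated with a single Aircraft value, so {Dest, Origin} -> Aircraft holds.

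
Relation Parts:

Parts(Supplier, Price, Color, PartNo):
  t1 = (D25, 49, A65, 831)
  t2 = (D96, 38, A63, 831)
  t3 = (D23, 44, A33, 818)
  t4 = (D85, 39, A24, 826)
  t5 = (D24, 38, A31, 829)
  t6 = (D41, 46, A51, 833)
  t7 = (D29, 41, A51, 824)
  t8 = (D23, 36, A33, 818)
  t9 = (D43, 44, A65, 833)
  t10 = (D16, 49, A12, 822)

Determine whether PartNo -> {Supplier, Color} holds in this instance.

PartNo=831: rows 1, 2 → {Supplier,Color} takes values {(D25, A65), (D96, A63)} — violation
PartNo=818: rows 3, 8 → {Supplier,Color} = (D23, A33), (D23, A33) ✓
PartNo=826: row 4 → {Supplier,Color} = (D85, A24) ✓
PartNo=829: row 5 → {Supplier,Color} = (D24, A31) ✓
PartNo=833: rows 6, 9 → {Supplier,Color} takes values {(D41, A51), (D43, A65)} — violation
PartNo=824: row 7 → {Supplier,Color} = (D29, A51) ✓
PartNo=822: row 10 → {Supplier,Color} = (D16, A12) ✓
Two rows agree on PartNo but differ on {Supplier, Color}, so PartNo -> {Supplier, Color} does not hold.

No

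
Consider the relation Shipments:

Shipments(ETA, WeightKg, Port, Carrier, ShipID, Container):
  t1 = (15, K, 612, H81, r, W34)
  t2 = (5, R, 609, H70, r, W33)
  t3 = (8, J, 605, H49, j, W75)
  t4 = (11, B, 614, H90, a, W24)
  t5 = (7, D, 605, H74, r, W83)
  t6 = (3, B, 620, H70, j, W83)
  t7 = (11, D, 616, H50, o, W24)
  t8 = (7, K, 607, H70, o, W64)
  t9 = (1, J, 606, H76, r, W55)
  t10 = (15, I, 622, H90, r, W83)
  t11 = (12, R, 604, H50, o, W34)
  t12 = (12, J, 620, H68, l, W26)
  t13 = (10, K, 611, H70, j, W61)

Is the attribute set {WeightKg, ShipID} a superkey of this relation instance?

All 13 rows have distinct {WeightKg, ShipID} values, so {WeightKg, ShipID} → (all attributes) holds and {WeightKg, ShipID} is a superkey.

Yes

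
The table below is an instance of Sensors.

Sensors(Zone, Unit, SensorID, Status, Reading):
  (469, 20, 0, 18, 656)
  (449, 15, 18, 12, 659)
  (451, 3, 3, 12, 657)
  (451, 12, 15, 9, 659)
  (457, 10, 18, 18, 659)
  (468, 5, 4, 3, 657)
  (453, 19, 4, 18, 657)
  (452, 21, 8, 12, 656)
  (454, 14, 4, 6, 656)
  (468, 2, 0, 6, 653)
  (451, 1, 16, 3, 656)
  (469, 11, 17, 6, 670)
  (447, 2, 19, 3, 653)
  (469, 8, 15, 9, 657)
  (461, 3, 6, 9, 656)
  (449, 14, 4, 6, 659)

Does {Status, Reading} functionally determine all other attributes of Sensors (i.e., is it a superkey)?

All 16 rows have distinct {Status, Reading} values, so {Status, Reading} → (all attributes) holds and {Status, Reading} is a superkey.

Yes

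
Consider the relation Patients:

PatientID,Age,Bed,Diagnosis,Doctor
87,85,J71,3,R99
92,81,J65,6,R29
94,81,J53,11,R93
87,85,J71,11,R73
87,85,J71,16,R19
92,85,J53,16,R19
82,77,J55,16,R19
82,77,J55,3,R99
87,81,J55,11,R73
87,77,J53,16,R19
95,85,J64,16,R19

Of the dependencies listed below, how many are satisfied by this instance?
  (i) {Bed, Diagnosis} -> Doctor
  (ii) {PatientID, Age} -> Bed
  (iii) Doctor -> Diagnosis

3

(i) {Bed, Diagnosis} -> Doctor: every LHS value maps to a single RHS value — holds.
(ii) {PatientID, Age} -> Bed: every LHS value maps to a single RHS value — holds.
(iii) Doctor -> Diagnosis: every LHS value maps to a single RHS value — holds.
3 of the 3 dependencies hold.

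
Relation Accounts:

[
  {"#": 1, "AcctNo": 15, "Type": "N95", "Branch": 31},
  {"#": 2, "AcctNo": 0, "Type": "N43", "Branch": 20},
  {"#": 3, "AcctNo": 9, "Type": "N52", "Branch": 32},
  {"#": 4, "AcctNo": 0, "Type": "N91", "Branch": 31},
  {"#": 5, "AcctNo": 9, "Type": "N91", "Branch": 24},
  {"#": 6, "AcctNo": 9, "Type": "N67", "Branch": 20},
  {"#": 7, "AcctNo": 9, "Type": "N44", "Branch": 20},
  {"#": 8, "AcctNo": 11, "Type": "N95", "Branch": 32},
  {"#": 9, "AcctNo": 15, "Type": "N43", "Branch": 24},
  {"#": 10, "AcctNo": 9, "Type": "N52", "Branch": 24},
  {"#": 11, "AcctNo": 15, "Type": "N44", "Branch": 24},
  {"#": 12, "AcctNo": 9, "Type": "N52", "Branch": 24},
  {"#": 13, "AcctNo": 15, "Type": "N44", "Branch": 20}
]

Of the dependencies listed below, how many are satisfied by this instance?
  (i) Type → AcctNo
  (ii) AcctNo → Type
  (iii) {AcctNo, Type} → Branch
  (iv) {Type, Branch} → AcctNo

0

(i) Type → AcctNo: Type=N95: rows 1, 8 → AcctNo takes values {15, 11} — violation; Type=N43: rows 2, 9 → AcctNo takes values {0, 15} — violation; Type=N91: rows 4, 5 → AcctNo takes values {0, 9} — violation; Type=N44: rows 7, 11, 13 → AcctNo takes values {9, 15} — violation — fails.
(ii) AcctNo → Type: AcctNo=15: rows 1, 9, 11, 13 → Type takes values {N95, N43, N44} — violation; AcctNo=0: rows 2, 4 → Type takes values {N43, N91} — violation; AcctNo=9: rows 3, 5, 6, 7, 10, 12 → Type takes values {N52, N91, N67, N44} — violation — fails.
(iii) {AcctNo, Type} → Branch: (AcctNo=9, Type=N52): rows 3, 10, 12 → Branch takes values {32, 24} — violation; (AcctNo=15, Type=N44): rows 11, 13 → Branch takes values {24, 20} — violation — fails.
(iv) {Type, Branch} → AcctNo: (Type=N44, Branch=20): rows 7, 13 → AcctNo takes values {9, 15} — violation — fails.
None of the 4 dependencies hold.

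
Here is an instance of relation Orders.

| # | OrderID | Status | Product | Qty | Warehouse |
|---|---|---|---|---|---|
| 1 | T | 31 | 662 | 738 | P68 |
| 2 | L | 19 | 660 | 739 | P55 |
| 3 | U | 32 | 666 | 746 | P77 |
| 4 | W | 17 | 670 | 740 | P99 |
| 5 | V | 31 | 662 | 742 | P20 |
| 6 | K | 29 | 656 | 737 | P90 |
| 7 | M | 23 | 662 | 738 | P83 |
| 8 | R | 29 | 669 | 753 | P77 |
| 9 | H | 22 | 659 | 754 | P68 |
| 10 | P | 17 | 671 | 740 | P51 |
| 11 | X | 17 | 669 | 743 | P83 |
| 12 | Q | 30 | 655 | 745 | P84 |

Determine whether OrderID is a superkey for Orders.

All 12 rows have distinct OrderID values, so OrderID → (all attributes) holds and OrderID is a superkey.

Yes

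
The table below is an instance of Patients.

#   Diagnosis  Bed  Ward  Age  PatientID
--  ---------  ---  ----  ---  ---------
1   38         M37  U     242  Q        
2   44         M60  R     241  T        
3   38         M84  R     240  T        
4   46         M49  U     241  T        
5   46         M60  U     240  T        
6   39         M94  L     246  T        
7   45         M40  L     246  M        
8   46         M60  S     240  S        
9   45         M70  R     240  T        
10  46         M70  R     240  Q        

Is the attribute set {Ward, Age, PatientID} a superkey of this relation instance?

No

Rows 3 and 9 have the same {Ward, Age, PatientID} value (Ward=R, Age=240, PatientID=T) but are distinct tuples, so {Ward, Age, PatientID} does not determine every attribute — not a superkey.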